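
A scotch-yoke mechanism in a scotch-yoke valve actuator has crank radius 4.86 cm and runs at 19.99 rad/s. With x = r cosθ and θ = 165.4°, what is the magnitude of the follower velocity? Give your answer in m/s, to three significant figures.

0.245

ω = 19.99 rad/s
x = r cosθ ⇒ ẋ = −rω sinθ.
|v| = rω|sinθ| = 0.0486·19.99·|sin 165.4°| = 0.24489 m/s.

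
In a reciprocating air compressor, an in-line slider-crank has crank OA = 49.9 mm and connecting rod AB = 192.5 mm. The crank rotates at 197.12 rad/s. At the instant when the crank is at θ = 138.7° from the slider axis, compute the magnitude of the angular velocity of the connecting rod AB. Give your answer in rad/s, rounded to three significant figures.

39.0

ω = 197.1 rad/s
The rod makes angle φ with the slider axis where L sinφ = r sinθ; differentiating, L cosφ·φ̇ = r ω cosθ.
L cosφ = √(L² − r² sin²θ) = 0.18966 m.
|ω_rod| = r ω |cosθ| / √(L² − r² sin²θ) = 0.0499·197.1·0.75126/0.18966 = 38.962 rad/s.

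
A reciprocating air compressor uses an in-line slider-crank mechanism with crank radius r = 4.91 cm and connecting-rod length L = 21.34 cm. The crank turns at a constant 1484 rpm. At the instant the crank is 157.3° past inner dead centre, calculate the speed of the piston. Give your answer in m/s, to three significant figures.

2.32

ω = 2π·1484/60 = 155.4 rad/s
For an in-line slider-crank, x = r cosθ + √(L² − r² sin²θ), so v = −rω sinθ·[1 + r cosθ/√(L² − r² sin²θ)].
With r = 0.0491 m, L = 0.2134 m, θ = 157.3°: √(L² − r² sin²θ) = 0.21256 m.
v = −0.0491·155.4·0.38591·[1 + 0.0491·-0.92254/0.21256] = -2.3171 m/s.
|v| = 2.3171 m/s.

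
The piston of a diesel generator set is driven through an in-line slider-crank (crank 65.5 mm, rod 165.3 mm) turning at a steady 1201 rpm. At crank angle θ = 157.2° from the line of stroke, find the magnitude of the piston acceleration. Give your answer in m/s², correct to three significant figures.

656

ω = 2π·1201/60 = 125.8 rad/s
x(θ) = r cosθ + √(L² − r² sin²θ); with ω constant, a = ω²·d²x/dθ².
d²x/dθ² = −r cosθ − r²(cos2θ)/√u − r⁴ sin²2θ/(4u^{3/2}),  u = L² − r² sin²θ = 0.0266798 m².
Substituting r = 0.0655 m, L = 0.1653 m, θ = 157.2°: d²x/dθ² = +0.041466 m.
a = ω²·d²x/dθ² = (125.8)²·(+0.041466) = +655.89 m/s²;  |a| = 655.89 m/s².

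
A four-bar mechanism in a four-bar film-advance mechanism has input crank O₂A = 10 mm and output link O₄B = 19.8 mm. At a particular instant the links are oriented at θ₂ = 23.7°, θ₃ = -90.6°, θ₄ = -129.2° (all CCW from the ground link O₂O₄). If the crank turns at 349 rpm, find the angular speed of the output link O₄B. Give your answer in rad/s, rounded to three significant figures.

27.0

ω₂ = 36.55 rad/s (from 349 rpm).
Differentiating the loop-closure r₂e^{iθ₂}+r₃e^{iθ₃}=r₁+r₄e^{iθ₄} gives r₂ω₂e^{iθ₂}+r₃ω₃e^{iθ₃}=r₄ω₄e^{iθ₄}.
Eliminating the other unknown: ω₄ = r₂ω₂ sin(θ₂−θ₃) / [r₄ sin(θ₄−θ₃)].
Numerator sine = +0.91140; denominator sine = -0.62388.
Result = 0.01·36.55·(+0.91140) / (0.0198·(-0.62388)) = -26.965 rad/s; magnitude 26.965 rad/s.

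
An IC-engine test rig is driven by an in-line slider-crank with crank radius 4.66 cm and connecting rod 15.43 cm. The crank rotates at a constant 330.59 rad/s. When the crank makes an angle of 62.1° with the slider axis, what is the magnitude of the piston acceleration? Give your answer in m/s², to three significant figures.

ω = 330.6 rad/s
x(θ) = r cosθ + √(L² − r² sin²θ); with ω constant, a = ω²·d²x/dθ².
d²x/dθ² = −r cosθ − r²(cos2θ)/√u − r⁴ sin²2θ/(4u^{3/2}),  u = L² − r² sin²θ = 0.0221124 m².
Substituting r = 0.0466 m, L = 0.1543 m, θ = 62.1°: d²x/dθ² = -0.013842 m.
a = ω²·d²x/dθ² = (330.6)²·(-0.013842) = -1512.8 m/s²;  |a| = 1512.8 m/s².

1510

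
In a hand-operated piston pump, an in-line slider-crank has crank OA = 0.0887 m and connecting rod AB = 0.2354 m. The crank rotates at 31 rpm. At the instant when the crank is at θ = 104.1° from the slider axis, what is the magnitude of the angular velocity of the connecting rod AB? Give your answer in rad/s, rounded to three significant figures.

ω = 3.246 rad/s (converted from 31 rpm).
The rod makes angle φ with the slider axis where L sinφ = r sinθ; differentiating, L cosφ·φ̇ = r ω cosθ.
L cosφ = √(L² − r² sin²θ) = 0.21912 m.
|ω_rod| = r ω |cosθ| / √(L² − r² sin²θ) = 0.0887·3.246·0.24362/0.21912 = 0.32014 rad/s.

0.320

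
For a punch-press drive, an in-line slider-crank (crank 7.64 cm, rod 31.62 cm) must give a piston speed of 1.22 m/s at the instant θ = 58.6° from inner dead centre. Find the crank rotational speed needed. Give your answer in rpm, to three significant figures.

For an in-line slider-crank, |v_piston| = rω|sinθ|·[1 + r cosθ/√(L² − r² sin²θ)].
With r = 0.0764 m, L = 0.3162 m, θ = 58.6°: the bracketed kinematic factor |dx/dθ| = 0.073601 m.
ω = v/|dx/dθ| = 1.22/0.073601 = 16.576 rad/s.
N = 60ω/(2π) = 158.29 rpm.

158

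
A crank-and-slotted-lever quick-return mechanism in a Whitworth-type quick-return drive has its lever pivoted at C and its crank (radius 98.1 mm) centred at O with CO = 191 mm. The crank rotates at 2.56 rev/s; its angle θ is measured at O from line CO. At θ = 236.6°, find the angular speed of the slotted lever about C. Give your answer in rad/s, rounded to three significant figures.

0.436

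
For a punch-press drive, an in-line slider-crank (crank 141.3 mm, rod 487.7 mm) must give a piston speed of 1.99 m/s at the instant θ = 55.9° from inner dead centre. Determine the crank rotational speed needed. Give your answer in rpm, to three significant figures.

139

For an in-line slider-crank, |v_piston| = rω|sinθ|·[1 + r cosθ/√(L² − r² sin²θ)].
With r = 0.1413 m, L = 0.4877 m, θ = 55.9°: the bracketed kinematic factor |dx/dθ| = 0.13658 m.
ω = v/|dx/dθ| = 1.99/0.13658 = 14.57 rad/s.
N = 60ω/(2π) = 139.13 rpm.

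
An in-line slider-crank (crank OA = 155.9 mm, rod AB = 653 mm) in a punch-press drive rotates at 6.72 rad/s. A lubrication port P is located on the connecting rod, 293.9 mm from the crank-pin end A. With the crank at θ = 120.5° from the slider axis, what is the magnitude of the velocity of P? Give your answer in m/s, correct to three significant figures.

0.901

ω = 6.72 rad/s.  Crank-pin speed |V_A| = rω = 1.0476 m/s, perpendicular to OA.
Rod angle: sinφ = −(r/L) sinθ ⇒ φ = -11.871°; ω_rod = −rω cosθ/√(L²−r²sin²θ) = +0.83207 rad/s.
V_P = V_A + ω_rod × AP, with AP = 0.2939 m along the rod.
Components: V_Px = −rω sinθ − a·ω_rod·sinφ = -0.85238 m/s;  V_Py = rω cosθ + a·ω_rod·cosφ = -0.29241 m/s.
|V_P| = √(V_Px² + V_Py²) = 0.90114 m/s.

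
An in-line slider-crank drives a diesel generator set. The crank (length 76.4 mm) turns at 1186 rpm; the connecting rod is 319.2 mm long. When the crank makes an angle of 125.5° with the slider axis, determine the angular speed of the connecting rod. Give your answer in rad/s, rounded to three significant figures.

ω = 124.2 rad/s (converted from 1186 rpm).
The rod makes angle φ with the slider axis where L sinφ = r sinθ; differentiating, L cosφ·φ̇ = r ω cosθ.
L cosφ = √(L² − r² sin²θ) = 0.31308 m.
|ω_rod| = r ω |cosθ| / √(L² − r² sin²θ) = 0.0764·124.2·0.58070/0.31308 = 17.6 rad/s.

17.6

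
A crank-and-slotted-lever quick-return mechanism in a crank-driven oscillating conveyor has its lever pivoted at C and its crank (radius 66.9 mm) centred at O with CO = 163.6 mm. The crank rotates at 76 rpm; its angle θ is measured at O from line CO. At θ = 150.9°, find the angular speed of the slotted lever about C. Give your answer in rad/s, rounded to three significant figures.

3.34

ω = 7.959 rad/s (from 76 rpm).
Crank pin A relative to C: A = (d + r cosθ, r sinθ); lever angle φ = atan2(r sinθ, d + r cosθ).
Differentiating tanφ: φ̇ = rω(d cosθ + r)/(d² + r² + 2dr cosθ).
d² + r² + 2dr cosθ = |CA|² = 0.012114 m²;  d cosθ + r = -0.076049 m.
|ω_lever| = |0.0669·7.959·-0.076049| / 0.012114 = 3.3425 rad/s.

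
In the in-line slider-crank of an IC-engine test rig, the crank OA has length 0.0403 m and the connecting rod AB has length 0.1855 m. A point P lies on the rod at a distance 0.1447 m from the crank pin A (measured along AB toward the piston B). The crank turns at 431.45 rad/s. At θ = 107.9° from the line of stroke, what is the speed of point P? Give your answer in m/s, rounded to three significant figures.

15.7

ω = 431.4 rad/s.  Crank-pin speed |V_A| = rω = 17.387 m/s, perpendicular to OA.
Rod angle: sinφ = −(r/L) sinθ ⇒ φ = -11.931°; ω_rod = −rω cosθ/√(L²−r²sin²θ) = +29.446 rad/s.
V_P = V_A + ω_rod × AP, with AP = 0.1447 m along the rod.
Components: V_Px = −rω sinθ − a·ω_rod·sinφ = -15.665 m/s;  V_Py = rω cosθ + a·ω_rod·cosφ = -1.1754 m/s.
|V_P| = √(V_Px² + V_Py²) = 15.709 m/s.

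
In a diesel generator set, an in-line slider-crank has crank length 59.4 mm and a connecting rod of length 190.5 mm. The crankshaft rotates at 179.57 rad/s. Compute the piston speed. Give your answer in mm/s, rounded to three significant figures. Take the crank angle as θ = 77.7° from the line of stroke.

11100

ω = 179.6 rad/s
For an in-line slider-crank, x = r cosθ + √(L² − r² sin²θ), so v = −rω sinθ·[1 + r cosθ/√(L² − r² sin²θ)].
With r = 0.0594 m, L = 0.1905 m, θ = 77.7°: √(L² − r² sin²θ) = 0.18144 m.
v = −0.0594·179.6·0.97705·[1 + 0.0594·0.21303/0.18144] = -11.148 m/s.
|v| = 11.148 m/s = 11148 mm/s.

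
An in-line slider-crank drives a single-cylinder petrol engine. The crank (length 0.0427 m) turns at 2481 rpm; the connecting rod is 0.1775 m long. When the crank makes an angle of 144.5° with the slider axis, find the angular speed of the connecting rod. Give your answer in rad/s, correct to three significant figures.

ω = 259.8 rad/s (converted from 2481 rpm).
The rod makes angle φ with the slider axis where L sinφ = r sinθ; differentiating, L cosφ·φ̇ = r ω cosθ.
L cosφ = √(L² − r² sin²θ) = 0.17576 m.
|ω_rod| = r ω |cosθ| / √(L² − r² sin²θ) = 0.0427·259.8·0.81412/0.17576 = 51.387 rad/s.

51.4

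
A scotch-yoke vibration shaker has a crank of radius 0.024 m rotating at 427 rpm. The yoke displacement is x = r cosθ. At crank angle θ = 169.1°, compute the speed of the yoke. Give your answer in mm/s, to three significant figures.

203

ω = 44.72 rad/s (from 427 rpm).
x = r cosθ ⇒ ẋ = −rω sinθ.
|v| = rω|sinθ| = 0.024·44.72·|sin 169.1°| = 0.20293 m/s = 202.93 mm/s.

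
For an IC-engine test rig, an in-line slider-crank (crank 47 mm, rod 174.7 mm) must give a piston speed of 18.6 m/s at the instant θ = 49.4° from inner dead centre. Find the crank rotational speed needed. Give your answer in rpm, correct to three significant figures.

For an in-line slider-crank, |v_piston| = rω|sinθ|·[1 + r cosθ/√(L² − r² sin²θ)].
With r = 0.047 m, L = 0.1747 m, θ = 49.4°: the bracketed kinematic factor |dx/dθ| = 0.042068 m.
ω = v/|dx/dθ| = 18.6/0.042068 = 442.14 rad/s.
N = 60ω/(2π) = 4222.1 rpm.

4220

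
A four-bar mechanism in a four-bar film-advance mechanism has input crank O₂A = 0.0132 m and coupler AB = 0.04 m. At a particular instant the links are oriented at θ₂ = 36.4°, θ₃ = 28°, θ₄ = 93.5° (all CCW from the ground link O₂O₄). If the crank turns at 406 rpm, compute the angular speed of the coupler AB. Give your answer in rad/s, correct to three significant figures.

12.9

ω₂ = 42.52 rad/s (from 406 rpm).
Differentiating the loop-closure r₂e^{iθ₂}+r₃e^{iθ₃}=r₁+r₄e^{iθ₄} gives r₂ω₂e^{iθ₂}+r₃ω₃e^{iθ₃}=r₄ω₄e^{iθ₄}.
Eliminating the other unknown: ω₃ = r₂ω₂ sin(θ₄−θ₂) / [r₃ sin(θ₃−θ₄)].
Numerator sine = +0.83962; denominator sine = -0.90996.
Result = 0.0132·42.52·(+0.83962) / (0.04·(-0.90996)) = -12.946 rad/s; magnitude 12.946 rad/s.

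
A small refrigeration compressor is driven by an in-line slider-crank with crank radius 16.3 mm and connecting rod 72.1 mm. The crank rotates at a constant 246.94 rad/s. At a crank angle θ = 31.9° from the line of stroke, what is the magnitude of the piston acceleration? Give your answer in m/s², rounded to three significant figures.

946

ω = 246.9 rad/s
x(θ) = r cosθ + √(L² − r² sin²θ); with ω constant, a = ω²·d²x/dθ².
d²x/dθ² = −r cosθ − r²(cos2θ)/√u − r⁴ sin²2θ/(4u^{3/2}),  u = L² − r² sin²θ = 0.00512422 m².
Substituting r = 0.0163 m, L = 0.0721 m, θ = 31.9°: d²x/dθ² = -0.015516 m.
a = ω²·d²x/dθ² = (246.9)²·(-0.015516) = -946.14 m/s²;  |a| = 946.14 m/s².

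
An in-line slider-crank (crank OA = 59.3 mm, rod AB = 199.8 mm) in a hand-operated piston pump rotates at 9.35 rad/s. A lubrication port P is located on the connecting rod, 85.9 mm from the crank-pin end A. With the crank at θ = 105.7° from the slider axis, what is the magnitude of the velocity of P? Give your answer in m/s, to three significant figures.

ω = 9.35 rad/s.  Crank-pin speed |V_A| = rω = 0.55445 m/s, perpendicular to OA.
Rod angle: sinφ = −(r/L) sinθ ⇒ φ = -16.602°; ω_rod = −rω cosθ/√(L²−r²sin²θ) = +0.7836 rad/s.
V_P = V_A + ω_rod × AP, with AP = 0.0859 m along the rod.
Components: V_Px = −rω sinθ − a·ω_rod·sinφ = -0.51454 m/s;  V_Py = rω cosθ + a·ω_rod·cosφ = -0.085531 m/s.
|V_P| = √(V_Px² + V_Py²) = 0.5216 m/s.

0.522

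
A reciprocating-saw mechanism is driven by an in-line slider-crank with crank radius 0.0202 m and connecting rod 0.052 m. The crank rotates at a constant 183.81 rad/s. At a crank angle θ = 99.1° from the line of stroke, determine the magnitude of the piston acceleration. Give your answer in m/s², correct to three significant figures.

ω = 183.8 rad/s
x(θ) = r cosθ + √(L² − r² sin²θ); with ω constant, a = ω²·d²x/dθ².
d²x/dθ² = −r cosθ − r²(cos2θ)/√u − r⁴ sin²2θ/(4u^{3/2}),  u = L² − r² sin²θ = 0.00230617 m².
Substituting r = 0.0202 m, L = 0.052 m, θ = 99.1°: d²x/dθ² = +0.01123 m.
a = ω²·d²x/dθ² = (183.8)²·(+0.01123) = +379.41 m/s²;  |a| = 379.41 m/s².

379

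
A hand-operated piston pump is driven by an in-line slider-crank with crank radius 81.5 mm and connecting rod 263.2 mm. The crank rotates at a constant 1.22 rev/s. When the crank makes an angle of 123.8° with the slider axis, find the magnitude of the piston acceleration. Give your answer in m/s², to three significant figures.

ω = 2π·1.22 = 7.665 rad/s
x(θ) = r cosθ + √(L² − r² sin²θ); with ω constant, a = ω²·d²x/dθ².
d²x/dθ² = −r cosθ − r²(cos2θ)/√u − r⁴ sin²2θ/(4u^{3/2}),  u = L² − r² sin²θ = 0.0646875 m².
Substituting r = 0.0815 m, L = 0.2632 m, θ = 123.8°: d²x/dθ² = +0.054717 m.
a = ω²·d²x/dθ² = (7.665)²·(+0.054717) = +3.2152 m/s²;  |a| = 3.2152 m/s².

3.22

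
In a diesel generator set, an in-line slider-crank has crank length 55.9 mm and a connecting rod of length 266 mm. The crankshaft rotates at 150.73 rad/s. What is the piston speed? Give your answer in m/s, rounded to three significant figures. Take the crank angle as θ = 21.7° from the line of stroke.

3.73

ω = 150.7 rad/s
For an in-line slider-crank, x = r cosθ + √(L² − r² sin²θ), so v = −rω sinθ·[1 + r cosθ/√(L² − r² sin²θ)].
With r = 0.0559 m, L = 0.266 m, θ = 21.7°: √(L² − r² sin²θ) = 0.2652 m.
v = −0.0559·150.7·0.36975·[1 + 0.0559·0.92913/0.2652] = -3.7256 m/s.
|v| = 3.7256 m/s.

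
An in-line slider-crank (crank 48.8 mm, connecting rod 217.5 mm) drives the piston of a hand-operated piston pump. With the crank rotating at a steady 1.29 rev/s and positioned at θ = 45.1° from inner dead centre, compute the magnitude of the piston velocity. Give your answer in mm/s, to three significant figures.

ω = 2π·1.29 = 8.105 rad/s
For an in-line slider-crank, x = r cosθ + √(L² − r² sin²θ), so v = −rω sinθ·[1 + r cosθ/√(L² − r² sin²θ)].
With r = 0.0488 m, L = 0.2175 m, θ = 45.1°: √(L² − r² sin²θ) = 0.21474 m.
v = −0.0488·8.105·0.70834·[1 + 0.0488·0.70587/0.21474] = -0.32512 m/s.
|v| = 0.32512 m/s = 325.12 mm/s.

325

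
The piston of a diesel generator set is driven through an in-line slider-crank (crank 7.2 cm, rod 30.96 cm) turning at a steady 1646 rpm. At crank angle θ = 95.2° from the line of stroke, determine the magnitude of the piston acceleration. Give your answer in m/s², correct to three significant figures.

697

ω = 2π·1646/60 = 172.4 rad/s
x(θ) = r cosθ + √(L² − r² sin²θ); with ω constant, a = ω²·d²x/dθ².
d²x/dθ² = −r cosθ − r²(cos2θ)/√u − r⁴ sin²2θ/(4u^{3/2}),  u = L² − r² sin²θ = 0.0907107 m².
Substituting r = 0.072 m, L = 0.3096 m, θ = 95.2°: d²x/dθ² = +0.023447 m.
a = ω²·d²x/dθ² = (172.4)²·(+0.023447) = +696.63 m/s²;  |a| = 696.63 m/s².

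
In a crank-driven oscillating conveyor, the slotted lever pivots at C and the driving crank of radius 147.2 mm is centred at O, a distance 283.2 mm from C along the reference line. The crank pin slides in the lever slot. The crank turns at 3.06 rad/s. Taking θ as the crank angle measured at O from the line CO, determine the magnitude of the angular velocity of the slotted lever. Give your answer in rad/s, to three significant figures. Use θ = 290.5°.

0.847

ω = 3.06 rad/s
Crank pin A relative to C: A = (d + r cosθ, r sinθ); lever angle φ = atan2(r sinθ, d + r cosθ).
Differentiating tanφ: φ̇ = rω(d cosθ + r)/(d² + r² + 2dr cosθ).
d² + r² + 2dr cosθ = |CA|² = 0.131068 m²;  d cosθ + r = +0.24638 m.
|ω_lever| = |0.1472·3.06·+0.24638| / 0.131068 = 0.84671 rad/s.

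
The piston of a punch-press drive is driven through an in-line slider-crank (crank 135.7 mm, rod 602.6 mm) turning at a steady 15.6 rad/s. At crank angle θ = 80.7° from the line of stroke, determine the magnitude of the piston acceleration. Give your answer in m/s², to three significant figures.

1.88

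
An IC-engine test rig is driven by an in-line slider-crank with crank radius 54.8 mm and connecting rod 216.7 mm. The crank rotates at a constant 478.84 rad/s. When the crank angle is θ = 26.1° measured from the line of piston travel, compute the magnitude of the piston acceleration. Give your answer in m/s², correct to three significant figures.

ω = 478.8 rad/s
x(θ) = r cosθ + √(L² − r² sin²θ); with ω constant, a = ω²·d²x/dθ².
d²x/dθ² = −r cosθ − r²(cos2θ)/√u − r⁴ sin²2θ/(4u^{3/2}),  u = L² − r² sin²θ = 0.0463777 m².
Substituting r = 0.0548 m, L = 0.2167 m, θ = 26.1°: d²x/dθ² = -0.0579 m.
a = ω²·d²x/dθ² = (478.8)²·(-0.0579) = -13276 m/s²;  |a| = 13276 m/s².

13300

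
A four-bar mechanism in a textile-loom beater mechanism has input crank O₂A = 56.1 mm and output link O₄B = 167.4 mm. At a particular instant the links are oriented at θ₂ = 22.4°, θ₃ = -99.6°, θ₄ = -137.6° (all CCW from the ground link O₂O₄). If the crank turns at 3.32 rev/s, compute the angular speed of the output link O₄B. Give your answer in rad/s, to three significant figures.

9.63

ω₂ = 20.86 rad/s (from 3.32 rev/s).
Differentiating the loop-closure r₂e^{iθ₂}+r₃e^{iθ₃}=r₁+r₄e^{iθ₄} gives r₂ω₂e^{iθ₂}+r₃ω₃e^{iθ₃}=r₄ω₄e^{iθ₄}.
Eliminating the other unknown: ω₄ = r₂ω₂ sin(θ₂−θ₃) / [r₄ sin(θ₄−θ₃)].
Numerator sine = +0.84805; denominator sine = -0.61566.
Result = 0.0561·20.86·(+0.84805) / (0.1674·(-0.61566)) = -9.6295 rad/s; magnitude 9.6295 rad/s.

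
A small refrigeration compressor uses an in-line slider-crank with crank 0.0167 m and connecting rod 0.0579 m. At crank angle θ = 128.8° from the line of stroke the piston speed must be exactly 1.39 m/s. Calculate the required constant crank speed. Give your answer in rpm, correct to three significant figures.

1250

For an in-line slider-crank, |v_piston| = rω|sinθ|·[1 + r cosθ/√(L² − r² sin²θ)].
With r = 0.0167 m, L = 0.0579 m, θ = 128.8°: the bracketed kinematic factor |dx/dθ| = 0.010601 m.
ω = v/|dx/dθ| = 1.39/0.010601 = 131.12 rad/s.
N = 60ω/(2π) = 1252.1 rpm.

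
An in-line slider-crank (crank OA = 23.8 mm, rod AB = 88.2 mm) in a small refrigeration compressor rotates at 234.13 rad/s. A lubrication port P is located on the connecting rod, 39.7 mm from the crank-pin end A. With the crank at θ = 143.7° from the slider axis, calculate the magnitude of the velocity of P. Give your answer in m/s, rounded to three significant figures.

3.86

ω = 234.1 rad/s.  Crank-pin speed |V_A| = rω = 5.5723 m/s, perpendicular to OA.
Rod angle: sinφ = −(r/L) sinθ ⇒ φ = -9.192°; ω_rod = −rω cosθ/√(L²−r²sin²θ) = +51.579 rad/s.
V_P = V_A + ω_rod × AP, with AP = 0.0397 m along the rod.
Components: V_Px = −rω sinθ − a·ω_rod·sinφ = -2.9718 m/s;  V_Py = rω cosθ + a·ω_rod·cosφ = -2.4695 m/s.
|V_P| = √(V_Px² + V_Py²) = 3.8639 m/s.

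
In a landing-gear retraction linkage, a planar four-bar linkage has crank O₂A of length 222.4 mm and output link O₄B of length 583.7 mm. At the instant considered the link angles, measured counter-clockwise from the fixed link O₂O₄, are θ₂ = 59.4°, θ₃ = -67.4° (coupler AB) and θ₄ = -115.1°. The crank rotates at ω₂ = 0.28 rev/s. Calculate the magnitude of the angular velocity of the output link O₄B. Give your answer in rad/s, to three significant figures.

0.726

ω₂ = 1.759 rad/s (from 0.28 rev/s).
Differentiating the loop-closure r₂e^{iθ₂}+r₃e^{iθ₃}=r₁+r₄e^{iθ₄} gives r₂ω₂e^{iθ₂}+r₃ω₃e^{iθ₃}=r₄ω₄e^{iθ₄}.
Eliminating the other unknown: ω₄ = r₂ω₂ sin(θ₂−θ₃) / [r₄ sin(θ₄−θ₃)].
Numerator sine = +0.80073; denominator sine = -0.73963.
Result = 0.2224·1.759·(+0.80073) / (0.5837·(-0.73963)) = -0.7257 rad/s; magnitude 0.7257 rad/s.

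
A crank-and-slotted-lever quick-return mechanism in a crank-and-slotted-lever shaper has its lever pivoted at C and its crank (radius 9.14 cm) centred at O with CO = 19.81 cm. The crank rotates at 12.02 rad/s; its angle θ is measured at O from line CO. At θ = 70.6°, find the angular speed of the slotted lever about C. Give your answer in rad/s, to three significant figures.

ω = 12.02 rad/s
Crank pin A relative to C: A = (d + r cosθ, r sinθ); lever angle φ = atan2(r sinθ, d + r cosθ).
Differentiating tanφ: φ̇ = rω(d cosθ + r)/(d² + r² + 2dr cosθ).
d² + r² + 2dr cosθ = |CA|² = 0.059626 m²;  d cosθ + r = +0.1572 m.
|ω_lever| = |0.0914·12.02·+0.1572| / 0.059626 = 2.8965 rad/s.

2.90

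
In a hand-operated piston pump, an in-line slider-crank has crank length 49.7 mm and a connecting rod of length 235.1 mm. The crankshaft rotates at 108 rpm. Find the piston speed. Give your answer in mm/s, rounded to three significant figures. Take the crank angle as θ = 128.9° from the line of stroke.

379

ω = 2π·108/60 = 11.31 rad/s
For an in-line slider-crank, x = r cosθ + √(L² − r² sin²θ), so v = −rω sinθ·[1 + r cosθ/√(L² − r² sin²θ)].
With r = 0.0497 m, L = 0.2351 m, θ = 128.9°: √(L² − r² sin²θ) = 0.2319 m.
v = −0.0497·11.31·0.77824·[1 + 0.0497·-0.62796/0.2319] = -0.37857 m/s.
|v| = 0.37857 m/s = 378.57 mm/s.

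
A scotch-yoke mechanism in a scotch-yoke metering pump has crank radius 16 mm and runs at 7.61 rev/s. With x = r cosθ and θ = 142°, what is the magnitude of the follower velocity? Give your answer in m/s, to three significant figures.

0.471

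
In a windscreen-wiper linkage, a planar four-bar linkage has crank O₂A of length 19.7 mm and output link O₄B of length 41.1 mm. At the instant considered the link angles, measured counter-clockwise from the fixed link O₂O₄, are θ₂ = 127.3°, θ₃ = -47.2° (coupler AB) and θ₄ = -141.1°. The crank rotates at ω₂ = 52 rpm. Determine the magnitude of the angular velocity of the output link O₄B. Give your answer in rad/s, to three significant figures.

ω₂ = 5.445 rad/s (from 52 rpm).
Differentiating the loop-closure r₂e^{iθ₂}+r₃e^{iθ₃}=r₁+r₄e^{iθ₄} gives r₂ω₂e^{iθ₂}+r₃ω₃e^{iθ₃}=r₄ω₄e^{iθ₄}.
Eliminating the other unknown: ω₄ = r₂ω₂ sin(θ₂−θ₃) / [r₄ sin(θ₄−θ₃)].
Numerator sine = +0.09585; denominator sine = -0.99768.
Result = 0.0197·5.445·(+0.09585) / (0.0411·(-0.99768)) = -0.25075 rad/s; magnitude 0.25075 rad/s.

0.251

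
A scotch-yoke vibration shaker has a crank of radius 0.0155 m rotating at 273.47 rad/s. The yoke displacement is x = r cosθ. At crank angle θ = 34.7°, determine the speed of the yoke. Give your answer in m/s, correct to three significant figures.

2.41

ω = 273.5 rad/s
x = r cosθ ⇒ ẋ = −rω sinθ.
|v| = rω|sinθ| = 0.0155·273.5·|sin 34.7°| = 2.4131 m/s.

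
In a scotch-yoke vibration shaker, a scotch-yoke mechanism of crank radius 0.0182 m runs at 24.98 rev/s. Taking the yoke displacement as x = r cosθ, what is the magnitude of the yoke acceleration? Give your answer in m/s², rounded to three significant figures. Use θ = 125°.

257

ω = 157 rad/s (from 24.98 rev/s).
x = r cosθ ⇒ ẍ = −rω² cosθ (ω constant).
|a| = rω²|cosθ| = 0.0182·(157)²·|cos 125°| = 257.16 m/s².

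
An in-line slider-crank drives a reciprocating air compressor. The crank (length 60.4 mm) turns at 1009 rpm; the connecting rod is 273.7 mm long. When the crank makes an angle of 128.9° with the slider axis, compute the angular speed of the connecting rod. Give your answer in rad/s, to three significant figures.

ω = 105.7 rad/s (converted from 1009 rpm).
The rod makes angle φ with the slider axis where L sinφ = r sinθ; differentiating, L cosφ·φ̇ = r ω cosθ.
L cosφ = √(L² − r² sin²θ) = 0.26963 m.
|ω_rod| = r ω |cosθ| / √(L² − r² sin²θ) = 0.0604·105.7·0.62796/0.26963 = 14.863 rad/s.

14.9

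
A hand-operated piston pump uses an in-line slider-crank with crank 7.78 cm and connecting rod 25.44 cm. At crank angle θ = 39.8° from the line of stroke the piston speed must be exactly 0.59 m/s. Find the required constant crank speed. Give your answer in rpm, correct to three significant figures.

For an in-line slider-crank, |v_piston| = rω|sinθ|·[1 + r cosθ/√(L² − r² sin²θ)].
With r = 0.0778 m, L = 0.2544 m, θ = 39.8°: the bracketed kinematic factor |dx/dθ| = 0.061732 m.
ω = v/|dx/dθ| = 0.59/0.061732 = 9.5574 rad/s.
N = 60ω/(2π) = 91.266 rpm.

91.3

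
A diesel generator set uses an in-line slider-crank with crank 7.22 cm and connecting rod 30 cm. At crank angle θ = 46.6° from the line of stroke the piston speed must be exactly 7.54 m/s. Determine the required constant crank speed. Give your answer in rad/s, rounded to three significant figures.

123

For an in-line slider-crank, |v_piston| = rω|sinθ|·[1 + r cosθ/√(L² − r² sin²θ)].
With r = 0.0722 m, L = 0.3 m, θ = 46.6°: the bracketed kinematic factor |dx/dθ| = 0.061269 m.
ω = v/|dx/dθ| = 7.54/0.061269 = 123.06 rad/s.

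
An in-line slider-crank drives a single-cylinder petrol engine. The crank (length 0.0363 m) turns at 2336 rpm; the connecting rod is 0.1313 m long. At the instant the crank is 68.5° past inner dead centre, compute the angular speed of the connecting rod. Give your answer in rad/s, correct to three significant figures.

ω = 244.6 rad/s (converted from 2336 rpm).
The rod makes angle φ with the slider axis where L sinφ = r sinθ; differentiating, L cosφ·φ̇ = r ω cosθ.
L cosφ = √(L² − r² sin²θ) = 0.12688 m.
|ω_rod| = r ω |cosθ| / √(L² − r² sin²θ) = 0.0363·244.6·0.36650/0.12688 = 25.65 rad/s.

25.6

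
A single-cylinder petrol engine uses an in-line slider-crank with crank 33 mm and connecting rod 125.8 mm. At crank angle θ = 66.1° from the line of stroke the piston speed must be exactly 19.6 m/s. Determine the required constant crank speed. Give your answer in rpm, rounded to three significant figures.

5590

For an in-line slider-crank, |v_piston| = rω|sinθ|·[1 + r cosθ/√(L² − r² sin²θ)].
With r = 0.033 m, L = 0.1258 m, θ = 66.1°: the bracketed kinematic factor |dx/dθ| = 0.033473 m.
ω = v/|dx/dθ| = 19.6/0.033473 = 585.54 rad/s.
N = 60ω/(2π) = 5591.5 rpm.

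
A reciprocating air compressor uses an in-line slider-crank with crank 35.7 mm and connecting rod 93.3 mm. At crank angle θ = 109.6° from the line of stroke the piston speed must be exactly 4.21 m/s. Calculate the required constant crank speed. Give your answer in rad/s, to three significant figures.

For an in-line slider-crank, |v_piston| = rω|sinθ|·[1 + r cosθ/√(L² − r² sin²θ)].
With r = 0.0357 m, L = 0.0933 m, θ = 109.6°: the bracketed kinematic factor |dx/dθ| = 0.029004 m.
ω = v/|dx/dθ| = 4.21/0.029004 = 145.15 rad/s.

145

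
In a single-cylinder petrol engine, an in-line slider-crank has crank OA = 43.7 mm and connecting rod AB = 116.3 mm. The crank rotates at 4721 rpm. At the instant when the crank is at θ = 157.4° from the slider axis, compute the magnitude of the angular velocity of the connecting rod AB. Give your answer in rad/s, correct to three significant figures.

ω = 494.4 rad/s (converted from 4721 rpm).
The rod makes angle φ with the slider axis where L sinφ = r sinθ; differentiating, L cosφ·φ̇ = r ω cosθ.
L cosφ = √(L² − r² sin²θ) = 0.11508 m.
|ω_rod| = r ω |cosθ| / √(L² − r² sin²θ) = 0.0437·494.4·0.92321/0.11508 = 173.32 rad/s.

173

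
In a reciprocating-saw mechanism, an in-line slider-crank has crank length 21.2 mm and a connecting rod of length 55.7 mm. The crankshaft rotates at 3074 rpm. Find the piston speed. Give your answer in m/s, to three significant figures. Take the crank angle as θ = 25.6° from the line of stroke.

ω = 2π·3074/60 = 321.9 rad/s
For an in-line slider-crank, x = r cosθ + √(L² − r² sin²θ), so v = −rω sinθ·[1 + r cosθ/√(L² − r² sin²θ)].
With r = 0.0212 m, L = 0.0557 m, θ = 25.6°: √(L² − r² sin²θ) = 0.054942 m.
v = −0.0212·321.9·0.43209·[1 + 0.0212·0.90183/0.054942] = -3.9749 m/s.
|v| = 3.9749 m/s.

3.97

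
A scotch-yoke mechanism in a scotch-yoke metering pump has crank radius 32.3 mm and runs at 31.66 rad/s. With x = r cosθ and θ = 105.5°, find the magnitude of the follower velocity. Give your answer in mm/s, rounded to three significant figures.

985

ω = 31.66 rad/s
x = r cosθ ⇒ ẋ = −rω sinθ.
|v| = rω|sinθ| = 0.0323·31.66·|sin 105.5°| = 0.98543 m/s = 985.43 mm/s.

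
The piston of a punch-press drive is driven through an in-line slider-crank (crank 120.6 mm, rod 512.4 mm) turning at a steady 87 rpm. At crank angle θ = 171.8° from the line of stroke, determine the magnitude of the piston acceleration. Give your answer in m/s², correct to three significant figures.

ω = 2π·87/60 = 9.111 rad/s
x(θ) = r cosθ + √(L² − r² sin²θ); with ω constant, a = ω²·d²x/dθ².
d²x/dθ² = −r cosθ − r²(cos2θ)/√u − r⁴ sin²2θ/(4u^{3/2}),  u = L² − r² sin²θ = 0.262258 m².
Substituting r = 0.1206 m, L = 0.5124 m, θ = 171.8°: d²x/dθ² = +0.09209 m.
a = ω²·d²x/dθ² = (9.111)²·(+0.09209) = +7.6438 m/s²;  |a| = 7.6438 m/s².

7.64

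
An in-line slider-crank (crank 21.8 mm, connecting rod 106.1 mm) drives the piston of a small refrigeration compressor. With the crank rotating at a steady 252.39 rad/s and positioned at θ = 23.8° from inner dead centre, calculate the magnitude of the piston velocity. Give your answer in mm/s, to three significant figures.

2640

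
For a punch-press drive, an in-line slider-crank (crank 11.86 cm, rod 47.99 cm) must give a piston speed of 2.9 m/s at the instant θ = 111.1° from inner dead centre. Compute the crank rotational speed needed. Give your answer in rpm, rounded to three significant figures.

275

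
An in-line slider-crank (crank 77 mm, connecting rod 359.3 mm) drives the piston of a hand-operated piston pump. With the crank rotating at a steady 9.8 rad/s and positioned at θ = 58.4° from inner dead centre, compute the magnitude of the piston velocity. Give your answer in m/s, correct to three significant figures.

0.716

ω = 9.8 rad/s
For an in-line slider-crank, x = r cosθ + √(L² − r² sin²θ), so v = −rω sinθ·[1 + r cosθ/√(L² − r² sin²θ)].
With r = 0.077 m, L = 0.3593 m, θ = 58.4°: √(L² − r² sin²θ) = 0.35326 m.
v = −0.077·9.8·0.85173·[1 + 0.077·0.52399/0.35326] = -0.71612 m/s.
|v| = 0.71612 m/s.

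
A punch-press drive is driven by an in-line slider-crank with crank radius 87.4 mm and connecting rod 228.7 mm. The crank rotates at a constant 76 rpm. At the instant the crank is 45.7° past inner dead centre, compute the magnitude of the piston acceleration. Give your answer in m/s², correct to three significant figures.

ω = 2π·76/60 = 7.959 rad/s
x(θ) = r cosθ + √(L² − r² sin²θ); with ω constant, a = ω²·d²x/dθ².
d²x/dθ² = −r cosθ − r²(cos2θ)/√u − r⁴ sin²2θ/(4u^{3/2}),  u = L² − r² sin²θ = 0.048391 m².
Substituting r = 0.0874 m, L = 0.2287 m, θ = 45.7°: d²x/dθ² = -0.061563 m.
a = ω²·d²x/dθ² = (7.959)²·(-0.061563) = -3.8994 m/s²;  |a| = 3.8994 m/s².

3.90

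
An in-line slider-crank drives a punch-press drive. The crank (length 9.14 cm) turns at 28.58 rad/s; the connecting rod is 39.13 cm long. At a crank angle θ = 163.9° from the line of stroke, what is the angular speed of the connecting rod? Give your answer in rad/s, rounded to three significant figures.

6.43

ω = 28.58 rad/s
The rod makes angle φ with the slider axis where L sinφ = r sinθ; differentiating, L cosφ·φ̇ = r ω cosθ.
L cosφ = √(L² − r² sin²θ) = 0.39048 m.
|ω_rod| = r ω |cosθ| / √(L² − r² sin²θ) = 0.0914·28.58·0.96078/0.39048 = 6.4274 rad/s.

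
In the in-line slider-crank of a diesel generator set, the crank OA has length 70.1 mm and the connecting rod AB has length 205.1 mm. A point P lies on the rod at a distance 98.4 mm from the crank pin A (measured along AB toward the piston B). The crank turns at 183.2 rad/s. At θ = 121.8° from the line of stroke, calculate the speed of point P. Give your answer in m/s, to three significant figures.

10.5

ω = 183.2 rad/s.  Crank-pin speed |V_A| = rω = 12.842 m/s, perpendicular to OA.
Rod angle: sinφ = −(r/L) sinθ ⇒ φ = -16.887°; ω_rod = −rω cosθ/√(L²−r²sin²θ) = +34.482 rad/s.
V_P = V_A + ω_rod × AP, with AP = 0.0984 m along the rod.
Components: V_Px = −rω sinθ − a·ω_rod·sinφ = -9.929 m/s;  V_Py = rω cosθ + a·ω_rod·cosφ = -3.5206 m/s.
|V_P| = √(V_Px² + V_Py²) = 10.535 m/s.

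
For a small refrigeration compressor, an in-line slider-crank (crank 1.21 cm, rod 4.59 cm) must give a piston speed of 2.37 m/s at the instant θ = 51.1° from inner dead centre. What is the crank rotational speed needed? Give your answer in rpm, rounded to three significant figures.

2060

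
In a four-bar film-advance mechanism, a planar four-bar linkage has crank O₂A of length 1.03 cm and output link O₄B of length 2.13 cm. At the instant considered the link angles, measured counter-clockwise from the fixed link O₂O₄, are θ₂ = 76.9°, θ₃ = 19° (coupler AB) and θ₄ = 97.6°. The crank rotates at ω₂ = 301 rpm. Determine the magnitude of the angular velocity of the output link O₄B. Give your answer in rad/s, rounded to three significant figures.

ω₂ = 31.52 rad/s (from 301 rpm).
Differentiating the loop-closure r₂e^{iθ₂}+r₃e^{iθ₃}=r₁+r₄e^{iθ₄} gives r₂ω₂e^{iθ₂}+r₃ω₃e^{iθ₃}=r₄ω₄e^{iθ₄}.
Eliminating the other unknown: ω₄ = r₂ω₂ sin(θ₂−θ₃) / [r₄ sin(θ₄−θ₃)].
Numerator sine = +0.84712; denominator sine = +0.98027.
Result = 0.0103·31.52·(+0.84712) / (0.0213·(+0.98027)) = +13.172 rad/s; magnitude 13.172 rad/s.

13.2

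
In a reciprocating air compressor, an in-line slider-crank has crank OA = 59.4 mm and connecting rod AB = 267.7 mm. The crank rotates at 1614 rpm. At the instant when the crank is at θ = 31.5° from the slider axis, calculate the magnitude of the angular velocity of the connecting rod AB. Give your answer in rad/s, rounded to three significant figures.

32.2

ω = 169 rad/s (converted from 1614 rpm).
The rod makes angle φ with the slider axis where L sinφ = r sinθ; differentiating, L cosφ·φ̇ = r ω cosθ.
L cosφ = √(L² − r² sin²θ) = 0.26589 m.
|ω_rod| = r ω |cosθ| / √(L² − r² sin²θ) = 0.0594·169·0.85264/0.26589 = 32.194 rad/s.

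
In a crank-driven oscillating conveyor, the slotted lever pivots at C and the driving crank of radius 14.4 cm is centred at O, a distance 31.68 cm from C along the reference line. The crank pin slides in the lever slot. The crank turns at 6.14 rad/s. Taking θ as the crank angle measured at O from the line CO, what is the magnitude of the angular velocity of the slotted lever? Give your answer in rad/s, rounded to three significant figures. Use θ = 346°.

ω = 6.14 rad/s
Crank pin A relative to C: A = (d + r cosθ, r sinθ); lever angle φ = atan2(r sinθ, d + r cosθ).
Differentiating tanφ: φ̇ = rω(d cosθ + r)/(d² + r² + 2dr cosθ).
d² + r² + 2dr cosθ = |CA|² = 0.209626 m²;  d cosθ + r = +0.45139 m.
|ω_lever| = |0.144·6.14·+0.45139| / 0.209626 = 1.9039 rad/s.

1.90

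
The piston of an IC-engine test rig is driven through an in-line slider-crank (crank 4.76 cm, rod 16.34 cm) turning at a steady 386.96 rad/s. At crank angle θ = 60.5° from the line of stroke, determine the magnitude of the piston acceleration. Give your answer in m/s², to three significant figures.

2440

ω = 387 rad/s
x(θ) = r cosθ + √(L² − r² sin²θ); with ω constant, a = ω²·d²x/dθ².
d²x/dθ² = −r cosθ − r²(cos2θ)/√u − r⁴ sin²2θ/(4u^{3/2}),  u = L² − r² sin²θ = 0.0249832 m².
Substituting r = 0.0476 m, L = 0.1634 m, θ = 60.5°: d²x/dθ² = -0.016295 m.
a = ω²·d²x/dθ² = (387)²·(-0.016295) = -2440 m/s²;  |a| = 2440 m/s².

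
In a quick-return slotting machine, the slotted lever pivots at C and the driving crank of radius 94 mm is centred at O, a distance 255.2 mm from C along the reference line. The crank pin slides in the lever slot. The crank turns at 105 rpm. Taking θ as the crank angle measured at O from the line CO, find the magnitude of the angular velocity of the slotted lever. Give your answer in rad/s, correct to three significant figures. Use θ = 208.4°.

4.25

ω = 11 rad/s (from 105 rpm).
Crank pin A relative to C: A = (d + r cosθ, r sinθ); lever angle φ = atan2(r sinθ, d + r cosθ).
Differentiating tanφ: φ̇ = rω(d cosθ + r)/(d² + r² + 2dr cosθ).
d² + r² + 2dr cosθ = |CA|² = 0.0317596 m²;  d cosθ + r = -0.13049 m.
|ω_lever| = |0.094·11·-0.13049| / 0.0317596 = 4.2465 rad/s.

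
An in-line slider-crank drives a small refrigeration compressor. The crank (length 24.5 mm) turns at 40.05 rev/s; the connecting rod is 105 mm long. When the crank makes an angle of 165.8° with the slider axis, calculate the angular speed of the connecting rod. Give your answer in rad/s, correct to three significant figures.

ω = 251.6 rad/s (converted from 40.05 rev/s).
The rod makes angle φ with the slider axis where L sinφ = r sinθ; differentiating, L cosφ·φ̇ = r ω cosθ.
L cosφ = √(L² − r² sin²θ) = 0.10483 m.
|ω_rod| = r ω |cosθ| / √(L² − r² sin²θ) = 0.0245·251.6·0.96945/0.10483 = 57.016 rad/s.

57.0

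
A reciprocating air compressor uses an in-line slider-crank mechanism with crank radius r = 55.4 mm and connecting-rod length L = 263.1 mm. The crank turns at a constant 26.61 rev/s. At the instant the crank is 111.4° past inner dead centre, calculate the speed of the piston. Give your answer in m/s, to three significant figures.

ω = 2π·26.6 = 167.2 rad/s
For an in-line slider-crank, x = r cosθ + √(L² − r² sin²θ), so v = −rω sinθ·[1 + r cosθ/√(L² − r² sin²θ)].
With r = 0.0554 m, L = 0.2631 m, θ = 111.4°: √(L² − r² sin²θ) = 0.25799 m.
v = −0.0554·167.2·0.93106·[1 + 0.0554·-0.36488/0.25799] = -7.9483 m/s.
|v| = 7.9483 m/s.

7.95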